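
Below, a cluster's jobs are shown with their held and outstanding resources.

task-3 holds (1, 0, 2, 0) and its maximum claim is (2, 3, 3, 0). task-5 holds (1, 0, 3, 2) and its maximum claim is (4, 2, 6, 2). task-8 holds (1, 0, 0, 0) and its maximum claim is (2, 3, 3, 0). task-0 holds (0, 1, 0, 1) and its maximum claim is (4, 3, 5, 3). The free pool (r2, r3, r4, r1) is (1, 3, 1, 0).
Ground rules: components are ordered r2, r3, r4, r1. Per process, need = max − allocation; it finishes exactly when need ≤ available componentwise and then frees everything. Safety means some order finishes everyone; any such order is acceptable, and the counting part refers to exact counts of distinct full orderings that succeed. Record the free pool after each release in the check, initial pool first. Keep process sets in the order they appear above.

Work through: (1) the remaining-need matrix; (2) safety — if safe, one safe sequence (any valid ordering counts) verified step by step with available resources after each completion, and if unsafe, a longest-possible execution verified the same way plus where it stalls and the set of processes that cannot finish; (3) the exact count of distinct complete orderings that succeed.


(1) Need matrix, components ordered r2, r3, r4, r1:
  task-3: (1, 3, 1, 0)
  task-5: (3, 2, 3, 0)
  task-8: (1, 3, 3, 0)
  task-0: (4, 2, 5, 2)
(2) The state is SAFE; one workable sequence: task-3, task-8, task-5, task-0.
Key observation: the first exact fit in this order is task-3 — it needs (1, 3, 1, 0) with (1, 3, 1, 0) free, meeting a requested resource to the last unit.
Check, step by step:
  pool = (1, 3, 1, 0)
  task-3: need (1, 3, 1, 0) fits (1, 3, 1, 0); releases (1, 0, 2, 0), pool now (2, 3, 3, 0)
  task-8: need (1, 3, 3, 0) fits (2, 3, 3, 0); releases (1, 0, 0, 0), pool now (3, 3, 3, 0)
  task-5: need (3, 2, 3, 0) fits (3, 3, 3, 0); releases (1, 0, 3, 2), pool now (4, 3, 6, 2)
  task-0: need (4, 2, 5, 2) fits (4, 3, 6, 2); releases (0, 1, 0, 1), pool now (4, 4, 6, 3)
(3) Exactly 1 of the possible complete orderings is a safe sequence.


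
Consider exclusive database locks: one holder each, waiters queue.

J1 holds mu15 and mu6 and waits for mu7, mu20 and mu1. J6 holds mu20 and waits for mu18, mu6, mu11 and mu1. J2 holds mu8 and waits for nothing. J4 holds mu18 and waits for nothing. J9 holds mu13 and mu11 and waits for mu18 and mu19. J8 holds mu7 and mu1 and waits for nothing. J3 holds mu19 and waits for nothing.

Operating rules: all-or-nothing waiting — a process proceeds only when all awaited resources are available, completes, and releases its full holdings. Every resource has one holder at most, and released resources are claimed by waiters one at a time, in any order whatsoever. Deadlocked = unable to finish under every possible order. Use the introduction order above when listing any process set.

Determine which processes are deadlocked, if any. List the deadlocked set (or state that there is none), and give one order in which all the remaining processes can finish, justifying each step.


Deadlocked set: J1 and J6.
Key observation: the wait chain closes on itself along J1 -> J6 -> J1; no other process is dragged down with it.
One completion order for the rest: J2, J4, J3, J9, J8.
Verifying each step:
  J2 waits on nothing -> runs at once and releases mu8
  J4 waits on nothing -> runs at once and releases mu18
  J3 waits on nothing -> runs at once and releases mu19
  J9 waits on mu18 and mu19 — all released -> runs and releases mu13 and mu11
  J8 waits on nothing -> runs at once and releases mu7 and mu1


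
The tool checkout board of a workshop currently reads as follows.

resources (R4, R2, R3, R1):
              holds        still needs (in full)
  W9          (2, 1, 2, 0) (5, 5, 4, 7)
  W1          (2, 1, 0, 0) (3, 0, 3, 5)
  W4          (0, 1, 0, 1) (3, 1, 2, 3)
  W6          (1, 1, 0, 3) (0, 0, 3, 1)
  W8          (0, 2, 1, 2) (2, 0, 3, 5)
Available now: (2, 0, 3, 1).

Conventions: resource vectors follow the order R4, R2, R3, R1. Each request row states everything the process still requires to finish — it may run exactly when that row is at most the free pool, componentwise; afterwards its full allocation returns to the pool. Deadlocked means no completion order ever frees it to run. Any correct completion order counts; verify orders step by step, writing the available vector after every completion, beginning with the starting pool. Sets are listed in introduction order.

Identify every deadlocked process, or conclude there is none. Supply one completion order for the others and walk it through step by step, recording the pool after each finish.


The deadlocked set is empty.
Key observation: W6 can run right away; the returned allocation unlocks the remaining processes in turn.
One completion order for the rest: W6, W4, W1, W8, W9. Step-by-step check:
  pool = (2, 0, 3, 1)
  W6 needs (0, 0, 3, 1) <= (2, 0, 3, 1) -> finishes; pool += (1, 1, 0, 3) = (3, 1, 3, 4)
  W4 needs (3, 1, 2, 3) <= (3, 1, 3, 4) -> finishes; pool += (0, 1, 0, 1) = (3, 2, 3, 5)
  W1 needs (3, 0, 3, 5) <= (3, 2, 3, 5) -> finishes; pool += (2, 1, 0, 0) = (5, 3, 3, 5)
  W8 needs (2, 0, 3, 5) <= (5, 3, 3, 5) -> finishes; pool += (0, 2, 1, 2) = (5, 5, 4, 7)
  W9 needs (5, 5, 4, 7) <= (5, 5, 4, 7) -> finishes; pool += (2, 1, 2, 0) = (7, 6, 6, 7)


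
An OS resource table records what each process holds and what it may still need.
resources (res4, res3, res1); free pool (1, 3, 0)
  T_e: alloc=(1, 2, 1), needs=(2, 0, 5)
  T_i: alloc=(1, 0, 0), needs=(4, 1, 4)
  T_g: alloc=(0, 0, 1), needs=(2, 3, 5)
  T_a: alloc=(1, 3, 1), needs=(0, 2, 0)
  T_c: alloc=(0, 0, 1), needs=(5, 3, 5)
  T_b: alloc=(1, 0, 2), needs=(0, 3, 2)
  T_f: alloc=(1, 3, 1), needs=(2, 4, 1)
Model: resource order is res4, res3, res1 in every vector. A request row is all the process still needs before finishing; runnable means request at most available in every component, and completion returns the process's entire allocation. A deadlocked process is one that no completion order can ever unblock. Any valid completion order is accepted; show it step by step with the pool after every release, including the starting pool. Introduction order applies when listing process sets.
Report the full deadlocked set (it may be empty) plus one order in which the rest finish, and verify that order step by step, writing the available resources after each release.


The deadlocked set is T_e, T_g and T_c.
Key observation: T_a, T_f, T_b, T_i can finish, but then (5, 9, 4) is all there is, and the blocked group's res1 demands exceed it.
One completion order for the rest: T_a, T_f, T_b, T_i. Walking it through:
  pool = (1, 3, 0)
  T_a: need (0, 2, 0) fits (1, 3, 0); releases (1, 3, 1), pool now (2, 6, 1)
  T_f: need (2, 4, 1) fits (2, 6, 1); releases (1, 3, 1), pool now (3, 9, 2)
  T_b: need (0, 3, 2) fits (3, 9, 2); releases (1, 0, 2), pool now (4, 9, 4)
  T_i: need (4, 1, 4) fits (4, 9, 4); releases (1, 0, 0), pool now (5, 9, 4)
The blocked processes can never fit:
  T_e still needs (2, 0, 5) but only (5, 9, 4) is free — short on res1
  T_g still needs (2, 3, 5) but only (5, 9, 4) is free — short on res1
  T_c still needs (5, 3, 5) but only (5, 9, 4) is free — short on res1


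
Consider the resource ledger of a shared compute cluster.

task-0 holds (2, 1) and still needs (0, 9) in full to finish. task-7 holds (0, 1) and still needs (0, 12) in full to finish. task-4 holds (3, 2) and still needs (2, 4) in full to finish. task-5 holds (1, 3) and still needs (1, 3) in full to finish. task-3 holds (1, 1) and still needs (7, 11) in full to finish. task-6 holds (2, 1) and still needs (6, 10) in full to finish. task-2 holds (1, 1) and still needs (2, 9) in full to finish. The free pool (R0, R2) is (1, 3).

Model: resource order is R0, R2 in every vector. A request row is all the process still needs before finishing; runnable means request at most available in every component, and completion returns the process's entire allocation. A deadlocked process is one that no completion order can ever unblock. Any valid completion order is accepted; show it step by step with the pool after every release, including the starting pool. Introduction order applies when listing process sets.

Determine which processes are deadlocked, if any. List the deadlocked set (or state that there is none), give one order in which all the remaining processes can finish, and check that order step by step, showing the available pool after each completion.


Deadlocked set: task-0, task-7, task-3, task-6 and task-2.
Key observation: even finishing task-5, task-4 leaves just (5, 8) free — too little R2 for any of the remaining processes.
The rest can finish in the order task-5, task-4. Walking it through:
  pool = (1, 3)
  run task-5 (needs (1, 3), free (1, 3)); after release of (1, 3) the pool is (2, 6)
  run task-4 (needs (2, 4), free (2, 6)); after release of (3, 2) the pool is (5, 8)
The stuck group stays short no matter what:
  blocked: task-0 wants (0, 9), pool (5, 8) — not enough R2
  blocked: task-7 wants (0, 12), pool (5, 8) — not enough R2
  blocked: task-3 wants (7, 11), pool (5, 8) — not enough R0 and R2
  blocked: task-6 wants (6, 10), pool (5, 8) — not enough R0 and R2
  blocked: task-2 wants (2, 9), pool (5, 8) — not enough R2


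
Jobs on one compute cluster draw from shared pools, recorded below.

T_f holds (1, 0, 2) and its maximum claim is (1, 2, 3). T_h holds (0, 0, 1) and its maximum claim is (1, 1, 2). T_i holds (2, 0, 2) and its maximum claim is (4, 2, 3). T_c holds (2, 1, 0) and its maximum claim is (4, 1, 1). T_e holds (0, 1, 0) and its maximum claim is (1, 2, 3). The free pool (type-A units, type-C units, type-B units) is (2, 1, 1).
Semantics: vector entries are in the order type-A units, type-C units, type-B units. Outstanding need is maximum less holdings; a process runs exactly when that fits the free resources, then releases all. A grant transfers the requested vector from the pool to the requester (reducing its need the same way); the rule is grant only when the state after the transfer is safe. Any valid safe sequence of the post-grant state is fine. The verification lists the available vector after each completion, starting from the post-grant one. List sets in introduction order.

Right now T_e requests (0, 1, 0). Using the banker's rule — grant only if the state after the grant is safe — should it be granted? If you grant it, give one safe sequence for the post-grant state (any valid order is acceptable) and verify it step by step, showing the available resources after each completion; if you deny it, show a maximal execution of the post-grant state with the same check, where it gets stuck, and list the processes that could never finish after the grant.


DENY. Granting would leave the state unsafe.
Key observation: after T_c, T_h the pool peaks at (4, 1, 2), and each blocked process is short somewhere: T_f on type-C units; T_i on type-C units; T_e on type-B units.
After a pretend grant, a maximal execution: T_c, T_h — then nothing else fits. Walking it through:
  pool = (2, 0, 1)
  T_c: need (2, 0, 1) fits (2, 0, 1); releases (2, 1, 0), pool now (4, 1, 1)
  T_h: need (1, 1, 1) fits (4, 1, 1); releases (0, 0, 1), pool now (4, 1, 2)
  T_f still needs (0, 2, 1) but only (4, 1, 2) is free — short on type-C units
  T_i still needs (2, 2, 1) but only (4, 1, 2) is free — short on type-C units
  T_e still needs (1, 0, 3) but only (4, 1, 2) is free — short on type-B units
Had the request been granted, T_f, T_i and T_e could never finish.


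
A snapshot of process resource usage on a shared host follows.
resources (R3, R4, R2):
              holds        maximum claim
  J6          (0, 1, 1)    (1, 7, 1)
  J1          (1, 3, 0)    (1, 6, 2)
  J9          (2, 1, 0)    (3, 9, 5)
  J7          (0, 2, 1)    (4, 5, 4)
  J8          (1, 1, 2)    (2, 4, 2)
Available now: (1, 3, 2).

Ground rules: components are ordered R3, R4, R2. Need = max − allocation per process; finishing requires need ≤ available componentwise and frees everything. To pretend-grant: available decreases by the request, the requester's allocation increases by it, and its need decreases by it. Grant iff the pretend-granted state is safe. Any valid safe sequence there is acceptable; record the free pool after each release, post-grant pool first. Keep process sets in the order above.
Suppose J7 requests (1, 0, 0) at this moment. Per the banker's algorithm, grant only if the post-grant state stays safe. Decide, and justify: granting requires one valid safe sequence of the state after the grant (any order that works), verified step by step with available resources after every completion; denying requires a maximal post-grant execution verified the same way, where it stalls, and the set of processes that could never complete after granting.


GRANT — the state after the grant stays safe, e.g. via J1, J6, J8, J9, J7.
Key observation: (0, 3, 2) free after granting still covers J1 first, and each release covers the next.
Check on the post-grant state, step by step:
  pool = (0, 3, 2)
  J1 needs (0, 3, 2) <= (0, 3, 2) -> finishes; pool += (1, 3, 0) = (1, 6, 2)
  J6 needs (1, 6, 0) <= (1, 6, 2) -> finishes; pool += (0, 1, 1) = (1, 7, 3)
  J8 needs (1, 3, 0) <= (1, 7, 3) -> finishes; pool += (1, 1, 2) = (2, 8, 5)
  J9 needs (1, 8, 5) <= (2, 8, 5) -> finishes; pool += (2, 1, 0) = (4, 9, 5)
  J7 needs (3, 3, 3) <= (4, 9, 5) -> finishes; pool += (1, 2, 1) = (5, 11, 6)


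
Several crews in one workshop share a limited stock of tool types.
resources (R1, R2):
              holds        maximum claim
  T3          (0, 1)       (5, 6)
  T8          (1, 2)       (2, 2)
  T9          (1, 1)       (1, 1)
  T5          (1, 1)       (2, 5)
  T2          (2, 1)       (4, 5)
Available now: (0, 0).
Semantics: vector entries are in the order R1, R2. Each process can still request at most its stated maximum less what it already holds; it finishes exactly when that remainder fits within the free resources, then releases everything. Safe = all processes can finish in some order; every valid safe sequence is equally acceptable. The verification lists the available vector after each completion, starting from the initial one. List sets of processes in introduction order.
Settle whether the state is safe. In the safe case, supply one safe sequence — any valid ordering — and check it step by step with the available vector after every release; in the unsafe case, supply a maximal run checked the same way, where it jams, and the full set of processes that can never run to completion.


The state is UNSAFE.
Key observation: no order helps: past T9, T8, the free pool tops out at (2, 3), below what each blocked process needs in R2.
Going as far as possible: T9, T8; after that, nothing fits. Check, step by step:
  pool = (0, 0)
  run T9 (needs (0, 0), free (0, 0)); after release of (1, 1) the pool is (1, 1)
  run T8 (needs (1, 0), free (1, 1)); after release of (1, 2) the pool is (2, 3)
  T3 still needs (5, 5) but only (2, 3) is free — short on R1 and R2
  T5 still needs (1, 4) but only (2, 3) is free — short on R2
  T2 still needs (2, 4) but only (2, 3) is free — short on R2
Processes that can never finish: T3, T5 and T2.


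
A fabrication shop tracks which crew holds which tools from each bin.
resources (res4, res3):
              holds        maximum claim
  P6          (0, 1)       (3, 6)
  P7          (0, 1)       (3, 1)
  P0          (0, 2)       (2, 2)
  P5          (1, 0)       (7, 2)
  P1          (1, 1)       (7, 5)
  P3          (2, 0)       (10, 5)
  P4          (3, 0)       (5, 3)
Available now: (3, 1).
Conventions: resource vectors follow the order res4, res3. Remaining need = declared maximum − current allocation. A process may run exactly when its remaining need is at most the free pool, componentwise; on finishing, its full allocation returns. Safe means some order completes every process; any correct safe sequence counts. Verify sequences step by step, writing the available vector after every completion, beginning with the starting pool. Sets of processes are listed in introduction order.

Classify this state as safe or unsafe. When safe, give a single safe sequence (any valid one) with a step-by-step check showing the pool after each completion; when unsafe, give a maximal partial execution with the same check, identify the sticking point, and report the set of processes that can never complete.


SAFE. One safe sequence: P7, P0, P4, P5, P1, P3, P6.
Key observation: at P7 the run first touches a limit — (3, 0) against (3, 1), exact on a resource it actually requests.
Walking it through:
  pool = (3, 1)
  P7: need (3, 0) fits (3, 1); releases (0, 1), pool now (3, 2)
  P0: need (2, 0) fits (3, 2); releases (0, 2), pool now (3, 4)
  P4: need (2, 3) fits (3, 4); releases (3, 0), pool now (6, 4)
  P5: need (6, 2) fits (6, 4); releases (1, 0), pool now (7, 4)
  P1: need (6, 4) fits (7, 4); releases (1, 1), pool now (8, 5)
  P3: need (8, 5) fits (8, 5); releases (2, 0), pool now (10, 5)
  P6: need (3, 5) fits (10, 5); releases (0, 1), pool now (10, 6)


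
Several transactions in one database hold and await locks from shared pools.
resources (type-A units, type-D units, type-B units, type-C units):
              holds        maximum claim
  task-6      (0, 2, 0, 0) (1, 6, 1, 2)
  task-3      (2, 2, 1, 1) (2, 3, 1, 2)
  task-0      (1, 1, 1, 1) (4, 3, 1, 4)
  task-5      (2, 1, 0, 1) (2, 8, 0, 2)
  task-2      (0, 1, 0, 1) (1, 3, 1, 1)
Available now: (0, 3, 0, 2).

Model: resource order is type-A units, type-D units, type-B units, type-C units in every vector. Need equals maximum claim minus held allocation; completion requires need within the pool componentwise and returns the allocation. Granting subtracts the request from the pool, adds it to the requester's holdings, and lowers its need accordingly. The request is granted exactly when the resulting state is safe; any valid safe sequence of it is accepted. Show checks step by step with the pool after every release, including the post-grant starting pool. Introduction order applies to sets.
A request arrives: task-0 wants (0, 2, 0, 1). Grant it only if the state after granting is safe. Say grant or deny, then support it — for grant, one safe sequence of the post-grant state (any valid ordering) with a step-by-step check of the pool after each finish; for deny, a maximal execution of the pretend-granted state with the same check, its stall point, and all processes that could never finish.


DENY: after the grant no complete ordering would exist.
Key observation: after task-3, task-2, task-6 the pool peaks at (2, 6, 1, 3), and each blocked process is short somewhere: task-0 on type-A units; task-5 on type-D units.
After a pretend grant, a maximal execution: task-3, task-2, task-6 — then nothing else fits. Verifying each step:
  pool = (0, 1, 0, 1)
  task-3: need (0, 1, 0, 1) fits (0, 1, 0, 1); releases (2, 2, 1, 1), pool now (2, 3, 1, 2)
  task-2: need (1, 2, 1, 0) fits (2, 3, 1, 2); releases (0, 1, 0, 1), pool now (2, 4, 1, 3)
  task-6: need (1, 4, 1, 2) fits (2, 4, 1, 3); releases (0, 2, 0, 0), pool now (2, 6, 1, 3)
  blocked: task-0 wants (3, 0, 0, 2), pool (2, 6, 1, 3) — not enough type-A units
  blocked: task-5 wants (0, 7, 0, 1), pool (2, 6, 1, 3) — not enough type-D units
Processes that could never finish after the grant: task-0 and task-5.


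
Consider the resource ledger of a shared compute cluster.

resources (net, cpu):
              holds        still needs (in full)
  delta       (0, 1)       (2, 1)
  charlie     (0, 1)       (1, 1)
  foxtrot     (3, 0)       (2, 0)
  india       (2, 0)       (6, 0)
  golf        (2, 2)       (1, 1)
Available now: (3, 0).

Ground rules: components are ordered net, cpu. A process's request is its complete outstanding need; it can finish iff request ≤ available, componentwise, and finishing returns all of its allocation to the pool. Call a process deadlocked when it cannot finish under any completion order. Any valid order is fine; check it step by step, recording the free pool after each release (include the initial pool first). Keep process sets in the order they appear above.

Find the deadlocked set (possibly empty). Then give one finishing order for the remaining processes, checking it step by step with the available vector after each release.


Deadlocked set: delta, charlie and golf.
Key observation: even finishing foxtrot, india leaves just (8, 0) free — too little cpu for any of the remaining processes.
A valid finishing order for the others: foxtrot, india. Check, step by step:
  pool = (3, 0)
  foxtrot needs (2, 0) <= (3, 0) -> finishes; pool += (3, 0) = (6, 0)
  india needs (6, 0) <= (6, 0) -> finishes; pool += (2, 0) = (8, 0)
The blocked processes can never fit:
  blocked: delta wants (2, 1), pool (8, 0) — not enough cpu
  blocked: charlie wants (1, 1), pool (8, 0) — not enough cpu
  blocked: golf wants (1, 1), pool (8, 0) — not enough cpu


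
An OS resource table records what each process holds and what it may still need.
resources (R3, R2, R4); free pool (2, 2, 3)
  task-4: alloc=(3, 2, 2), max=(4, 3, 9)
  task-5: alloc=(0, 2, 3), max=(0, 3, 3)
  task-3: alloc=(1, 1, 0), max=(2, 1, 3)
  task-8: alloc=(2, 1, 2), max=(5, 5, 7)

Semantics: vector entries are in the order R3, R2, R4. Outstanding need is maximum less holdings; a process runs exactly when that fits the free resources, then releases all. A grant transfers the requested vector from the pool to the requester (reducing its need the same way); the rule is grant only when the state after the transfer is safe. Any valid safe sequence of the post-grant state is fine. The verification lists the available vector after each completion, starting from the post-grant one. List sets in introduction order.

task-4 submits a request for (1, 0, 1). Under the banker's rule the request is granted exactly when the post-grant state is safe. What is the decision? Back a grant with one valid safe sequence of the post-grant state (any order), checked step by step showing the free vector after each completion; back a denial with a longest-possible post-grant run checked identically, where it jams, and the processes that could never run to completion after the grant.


DENY. Granting would leave the state unsafe.
Key observation: after task-5, task-3 the pool peaks at (2, 5, 5), and each blocked process is short somewhere: task-4 on R4; task-8 on R3.
Pretend the grant happened; the run task-5, task-3 goes as far as possible. Verifying each step:
  pool = (1, 2, 2)
  task-5 needs (0, 1, 0) <= (1, 2, 2) -> finishes; pool += (0, 2, 3) = (1, 4, 5)
  task-3 needs (1, 0, 3) <= (1, 4, 5) -> finishes; pool += (1, 1, 0) = (2, 5, 5)
  task-4 still needs (0, 1, 6) but only (2, 5, 5) is free — short on R4
  task-8 still needs (3, 4, 5) but only (2, 5, 5) is free — short on R3
Post-grant, the permanently blocked set is task-4 and task-8.


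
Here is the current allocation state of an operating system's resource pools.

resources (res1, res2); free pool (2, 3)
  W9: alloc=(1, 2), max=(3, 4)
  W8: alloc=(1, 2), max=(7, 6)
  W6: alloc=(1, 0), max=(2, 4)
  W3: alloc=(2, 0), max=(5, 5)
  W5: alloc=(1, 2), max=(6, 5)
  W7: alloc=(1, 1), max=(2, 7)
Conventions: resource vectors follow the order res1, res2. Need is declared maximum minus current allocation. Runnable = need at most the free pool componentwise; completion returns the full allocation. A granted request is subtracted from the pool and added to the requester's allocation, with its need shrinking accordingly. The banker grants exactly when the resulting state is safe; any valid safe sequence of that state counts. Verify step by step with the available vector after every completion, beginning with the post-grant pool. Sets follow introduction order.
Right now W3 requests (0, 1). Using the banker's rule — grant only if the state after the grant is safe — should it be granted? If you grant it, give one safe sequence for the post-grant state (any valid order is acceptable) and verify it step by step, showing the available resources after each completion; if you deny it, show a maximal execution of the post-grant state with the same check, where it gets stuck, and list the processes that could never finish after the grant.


GRANT. The post-grant state is safe; one safe sequence: W9, W3, W5, W7, W8, W6.
Key observation: the grant leaves (2, 2) free — enough for W9, whose release restarts the cascade.
Check on the post-grant state, step by step:
  pool = (2, 2)
  W9 needs (2, 2) <= (2, 2) -> finishes; pool += (1, 2) = (3, 4)
  W3 needs (3, 4) <= (3, 4) -> finishes; pool += (2, 1) = (5, 5)
  W5 needs (5, 3) <= (5, 5) -> finishes; pool += (1, 2) = (6, 7)
  W7 needs (1, 6) <= (6, 7) -> finishes; pool += (1, 1) = (7, 8)
  W8 needs (6, 4) <= (7, 8) -> finishes; pool += (1, 2) = (8, 10)
  W6 needs (1, 4) <= (8, 10) -> finishes; pool += (1, 0) = (9, 10)


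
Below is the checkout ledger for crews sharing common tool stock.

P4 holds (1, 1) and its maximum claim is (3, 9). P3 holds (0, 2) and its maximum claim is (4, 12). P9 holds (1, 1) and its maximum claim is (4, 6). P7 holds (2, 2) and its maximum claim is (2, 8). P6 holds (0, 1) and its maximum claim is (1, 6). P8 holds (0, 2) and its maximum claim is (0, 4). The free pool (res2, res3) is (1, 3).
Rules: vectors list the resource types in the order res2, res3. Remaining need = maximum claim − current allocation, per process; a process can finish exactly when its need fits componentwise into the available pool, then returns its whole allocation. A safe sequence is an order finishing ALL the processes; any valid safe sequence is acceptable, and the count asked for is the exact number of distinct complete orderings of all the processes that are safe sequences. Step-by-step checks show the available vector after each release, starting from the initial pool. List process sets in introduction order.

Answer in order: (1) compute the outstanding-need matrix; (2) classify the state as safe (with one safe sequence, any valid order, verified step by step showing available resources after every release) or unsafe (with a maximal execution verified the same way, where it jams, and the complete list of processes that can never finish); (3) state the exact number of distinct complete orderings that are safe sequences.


(1) Need matrix, components ordered res2, res3:
  P4: (2, 8)
  P3: (4, 10)
  P9: (3, 5)
  P7: (0, 6)
  P6: (1, 5)
  P8: (0, 2)
(2) The state is SAFE; one workable sequence: P8, P6, P7, P9, P4, P3.
Key observation: reading the order forward, P6 is the first process whose need (1, 5) meets the free pool (1, 5) exactly on a resource it requests.
Verifying each step:
  pool = (1, 3)
  P8 needs (0, 2) <= (1, 3) -> finishes; pool += (0, 2) = (1, 5)
  P6 needs (1, 5) <= (1, 5) -> finishes; pool += (0, 1) = (1, 6)
  P7 needs (0, 6) <= (1, 6) -> finishes; pool += (2, 2) = (3, 8)
  P9 needs (3, 5) <= (3, 8) -> finishes; pool += (1, 1) = (4, 9)
  P4 needs (2, 8) <= (4, 9) -> finishes; pool += (1, 1) = (5, 10)
  P3 needs (4, 10) <= (5, 10) -> finishes; pool += (0, 2) = (5, 12)
(3) Precisely 2 of the possible complete orderings are safe sequences.


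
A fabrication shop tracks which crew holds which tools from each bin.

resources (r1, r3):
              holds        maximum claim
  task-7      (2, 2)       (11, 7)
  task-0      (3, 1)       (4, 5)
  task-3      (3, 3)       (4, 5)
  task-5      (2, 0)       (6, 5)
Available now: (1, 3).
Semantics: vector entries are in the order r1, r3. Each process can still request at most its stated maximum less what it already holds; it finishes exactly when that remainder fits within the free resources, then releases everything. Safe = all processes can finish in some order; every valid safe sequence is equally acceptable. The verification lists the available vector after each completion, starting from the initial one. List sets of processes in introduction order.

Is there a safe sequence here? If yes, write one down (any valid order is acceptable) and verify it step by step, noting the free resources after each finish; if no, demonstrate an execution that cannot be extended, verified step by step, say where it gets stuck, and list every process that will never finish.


SAFE. One safe sequence: task-3, task-0, task-5, task-7.
Key observation: reading the order forward, task-3 is the first process whose need (1, 2) meets the free pool (1, 3) exactly on a resource it requests.
Check, step by step:
  pool = (1, 3)
  task-3: need (1, 2) fits (1, 3); releases (3, 3), pool now (4, 6)
  task-0: need (1, 4) fits (4, 6); releases (3, 1), pool now (7, 7)
  task-5: need (4, 5) fits (7, 7); releases (2, 0), pool now (9, 7)
  task-7: need (9, 5) fits (9, 7); releases (2, 2), pool now (11, 9)


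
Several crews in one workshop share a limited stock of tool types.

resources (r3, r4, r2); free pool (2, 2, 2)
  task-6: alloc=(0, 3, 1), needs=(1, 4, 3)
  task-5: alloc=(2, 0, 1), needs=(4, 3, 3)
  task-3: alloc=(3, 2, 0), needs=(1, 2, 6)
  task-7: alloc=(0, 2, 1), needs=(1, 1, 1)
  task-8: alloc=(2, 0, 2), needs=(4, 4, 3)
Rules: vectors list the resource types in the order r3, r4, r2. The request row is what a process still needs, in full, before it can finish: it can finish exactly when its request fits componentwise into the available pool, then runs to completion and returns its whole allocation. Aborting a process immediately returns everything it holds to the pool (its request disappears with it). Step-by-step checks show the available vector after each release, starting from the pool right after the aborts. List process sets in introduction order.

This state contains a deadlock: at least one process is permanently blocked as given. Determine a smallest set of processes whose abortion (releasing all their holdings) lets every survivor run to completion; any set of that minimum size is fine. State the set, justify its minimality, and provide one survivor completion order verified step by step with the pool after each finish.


Minimum abort set: task-5.
Key observation: before aborting task-5, task-8 was permanently blocked — no order could ever run it; afterwards it completes at step 2.
Why nothing smaller works: aborting no one leaves the state deadlocked as given.
The survivors complete as task-7, task-8, task-6, task-3. Check, step by step (starting from the post-abort pool):
  pool = (4, 2, 3)
  task-7: need (1, 1, 1) fits (4, 2, 3); releases (0, 2, 1), pool now (4, 4, 4)
  task-8: need (4, 4, 3) fits (4, 4, 4); releases (2, 0, 2), pool now (6, 4, 6)
  task-6: need (1, 4, 3) fits (6, 4, 6); releases (0, 3, 1), pool now (6, 7, 7)
  task-3: need (1, 2, 6) fits (6, 7, 7); releases (3, 2, 0), pool now (9, 9, 7)


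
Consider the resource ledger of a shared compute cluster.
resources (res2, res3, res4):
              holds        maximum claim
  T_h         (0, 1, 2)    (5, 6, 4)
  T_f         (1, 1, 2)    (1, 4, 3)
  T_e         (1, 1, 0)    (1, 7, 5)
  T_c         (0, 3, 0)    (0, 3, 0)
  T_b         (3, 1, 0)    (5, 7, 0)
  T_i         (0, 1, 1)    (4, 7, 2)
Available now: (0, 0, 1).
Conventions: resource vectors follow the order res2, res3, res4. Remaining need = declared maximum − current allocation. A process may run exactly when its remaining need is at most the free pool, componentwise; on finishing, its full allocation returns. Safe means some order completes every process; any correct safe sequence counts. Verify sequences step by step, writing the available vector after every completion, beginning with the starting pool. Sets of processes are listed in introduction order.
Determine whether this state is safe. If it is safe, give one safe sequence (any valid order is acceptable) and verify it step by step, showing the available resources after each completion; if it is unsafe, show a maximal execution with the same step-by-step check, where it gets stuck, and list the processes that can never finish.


The state is UNSAFE.
Key observation: the wall is res3: completing T_c, T_f brings the pool only to (1, 4, 3), and all the rest need more.
The run T_c, T_f cannot be extended any further. Step-by-step check:
  pool = (0, 0, 1)
  T_c needs (0, 0, 0) <= (0, 0, 1) -> finishes; pool += (0, 3, 0) = (0, 3, 1)
  T_f needs (0, 3, 1) <= (0, 3, 1) -> finishes; pool += (1, 1, 2) = (1, 4, 3)
  T_h still needs (5, 5, 2) but only (1, 4, 3) is free — short on res2 and res3
  T_e still needs (0, 6, 5) but only (1, 4, 3) is free — short on res3 and res4
  T_b still needs (2, 6, 0) but only (1, 4, 3) is free — short on res2 and res3
  T_i still needs (4, 6, 1) but only (1, 4, 3) is free — short on res2 and res3
Processes that can never finish: T_h, T_e, T_b and T_i.


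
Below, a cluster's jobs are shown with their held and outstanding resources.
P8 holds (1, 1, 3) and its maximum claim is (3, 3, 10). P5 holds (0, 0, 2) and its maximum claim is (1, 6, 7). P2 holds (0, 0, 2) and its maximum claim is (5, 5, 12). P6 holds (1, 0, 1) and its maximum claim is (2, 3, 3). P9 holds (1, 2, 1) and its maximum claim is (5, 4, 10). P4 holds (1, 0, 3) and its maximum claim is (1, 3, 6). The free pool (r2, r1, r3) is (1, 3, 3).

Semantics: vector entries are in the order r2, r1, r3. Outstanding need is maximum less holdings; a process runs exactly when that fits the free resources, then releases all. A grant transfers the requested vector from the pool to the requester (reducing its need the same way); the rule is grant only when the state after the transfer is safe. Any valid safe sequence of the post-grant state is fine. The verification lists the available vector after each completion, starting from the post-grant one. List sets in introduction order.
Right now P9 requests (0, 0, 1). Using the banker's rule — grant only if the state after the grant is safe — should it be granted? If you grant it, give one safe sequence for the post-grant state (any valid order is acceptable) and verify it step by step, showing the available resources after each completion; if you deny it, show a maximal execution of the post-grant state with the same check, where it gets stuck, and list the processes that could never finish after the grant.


DENY — the pretend-granted state is unsafe.
Key observation: after P6, P4 the pool peaks at (3, 3, 6), and each blocked process is short somewhere: P8 on r3; P5 on r1; P2 on r2, r1, r3; P9 on r2, r3.
Pretend the grant happened; the run P6, P4 goes as far as possible. Walking it through:
  pool = (1, 3, 2)
  P6: need (1, 3, 2) fits (1, 3, 2); releases (1, 0, 1), pool now (2, 3, 3)
  P4: need (0, 3, 3) fits (2, 3, 3); releases (1, 0, 3), pool now (3, 3, 6)
  blocked: P8 wants (2, 2, 7), pool (3, 3, 6) — not enough r3
  blocked: P5 wants (1, 6, 5), pool (3, 3, 6) — not enough r1
  blocked: P2 wants (5, 5, 10), pool (3, 3, 6) — not enough r2, r1 and r3
  blocked: P9 wants (4, 2, 8), pool (3, 3, 6) — not enough r2 and r3
Processes that could never finish after the grant: P8, P5, P2 and P9.


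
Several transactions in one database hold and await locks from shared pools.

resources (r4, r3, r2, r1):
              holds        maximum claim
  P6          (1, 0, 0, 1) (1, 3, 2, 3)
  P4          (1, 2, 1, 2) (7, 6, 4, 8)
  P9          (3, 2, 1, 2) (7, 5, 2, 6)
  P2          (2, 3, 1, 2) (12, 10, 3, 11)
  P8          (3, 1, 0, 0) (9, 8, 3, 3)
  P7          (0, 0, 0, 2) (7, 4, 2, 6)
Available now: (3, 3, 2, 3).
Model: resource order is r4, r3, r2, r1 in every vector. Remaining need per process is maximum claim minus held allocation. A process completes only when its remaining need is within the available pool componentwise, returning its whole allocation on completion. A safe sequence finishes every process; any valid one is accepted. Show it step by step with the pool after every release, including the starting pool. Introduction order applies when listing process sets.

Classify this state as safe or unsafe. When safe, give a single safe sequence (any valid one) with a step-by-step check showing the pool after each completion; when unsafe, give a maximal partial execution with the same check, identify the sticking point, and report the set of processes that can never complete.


SAFE — a valid safe sequence is P6, P9, P4, P7, P8, P2.
Key observation: P6 is the earliest step where a requested resource binds exactly: need (0, 3, 2, 2), pool (3, 3, 2, 3) at its turn.
Verifying each step:
  pool = (3, 3, 2, 3)
  P6: need (0, 3, 2, 2) fits (3, 3, 2, 3); releases (1, 0, 0, 1), pool now (4, 3, 2, 4)
  P9: need (4, 3, 1, 4) fits (4, 3, 2, 4); releases (3, 2, 1, 2), pool now (7, 5, 3, 6)
  P4: need (6, 4, 3, 6) fits (7, 5, 3, 6); releases (1, 2, 1, 2), pool now (8, 7, 4, 8)
  P7: need (7, 4, 2, 4) fits (8, 7, 4, 8); releases (0, 0, 0, 2), pool now (8, 7, 4, 10)
  P8: need (6, 7, 3, 3) fits (8, 7, 4, 10); releases (3, 1, 0, 0), pool now (11, 8, 4, 10)
  P2: need (10, 7, 2, 9) fits (11, 8, 4, 10); releases (2, 3, 1, 2), pool now (13, 11, 5, 12)


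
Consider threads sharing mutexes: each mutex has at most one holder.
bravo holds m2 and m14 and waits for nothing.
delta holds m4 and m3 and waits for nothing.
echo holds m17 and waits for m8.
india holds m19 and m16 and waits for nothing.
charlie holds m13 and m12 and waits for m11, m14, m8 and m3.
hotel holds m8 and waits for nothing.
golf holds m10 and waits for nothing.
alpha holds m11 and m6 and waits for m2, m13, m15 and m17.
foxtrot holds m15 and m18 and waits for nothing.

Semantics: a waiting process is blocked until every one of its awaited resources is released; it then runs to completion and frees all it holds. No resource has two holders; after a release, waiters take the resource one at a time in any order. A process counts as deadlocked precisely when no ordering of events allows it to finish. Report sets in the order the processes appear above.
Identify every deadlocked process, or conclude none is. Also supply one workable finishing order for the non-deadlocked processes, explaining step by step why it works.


Deadlocked: charlie and alpha.
Key observation: the loop charlie -> alpha -> charlie blocks itself forever; no other process is dragged down with it.
One completion order for the rest: hotel, india, foxtrot, echo, delta, bravo, golf.
Walking it through:
  hotel: no waits; runs immediately, freeing m8
  india: no waits; runs immediately, freeing m19 and m16
  foxtrot: no waits; runs immediately, freeing m15 and m18
  echo waits on m8 — all released -> runs and releases m17
  delta: no waits; runs immediately, freeing m4 and m3
  bravo: no waits; runs immediately, freeing m2 and m14
  golf: no waits; runs immediately, freeing m10


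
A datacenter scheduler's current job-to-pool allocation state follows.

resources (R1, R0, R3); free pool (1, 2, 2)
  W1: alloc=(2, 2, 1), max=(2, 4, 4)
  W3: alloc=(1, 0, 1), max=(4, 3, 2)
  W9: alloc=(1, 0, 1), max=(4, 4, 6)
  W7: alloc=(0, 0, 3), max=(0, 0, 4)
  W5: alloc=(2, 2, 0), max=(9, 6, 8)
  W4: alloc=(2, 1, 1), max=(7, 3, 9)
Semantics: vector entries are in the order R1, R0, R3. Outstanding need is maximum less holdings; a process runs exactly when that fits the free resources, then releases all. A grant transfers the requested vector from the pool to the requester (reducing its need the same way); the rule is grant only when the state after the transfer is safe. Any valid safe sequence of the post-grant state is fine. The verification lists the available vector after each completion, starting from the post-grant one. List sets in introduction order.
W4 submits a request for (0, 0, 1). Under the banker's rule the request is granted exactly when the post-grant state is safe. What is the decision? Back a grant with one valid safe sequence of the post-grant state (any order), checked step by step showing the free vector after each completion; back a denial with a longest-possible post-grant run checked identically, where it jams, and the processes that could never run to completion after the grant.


GRANT. The post-grant state is safe; one safe sequence: W7, W1, W9, W3, W4, W5.
Key observation: post-grant, (1, 2, 1) remains, and an order beginning with W7 completes everyone.
Check on the post-grant state, step by step:
  pool = (1, 2, 1)
  run W7 (needs (0, 0, 1), free (1, 2, 1)); after release of (0, 0, 3) the pool is (1, 2, 4)
  run W1 (needs (0, 2, 3), free (1, 2, 4)); after release of (2, 2, 1) the pool is (3, 4, 5)
  run W9 (needs (3, 4, 5), free (3, 4, 5)); after release of (1, 0, 1) the pool is (4, 4, 6)
  run W3 (needs (3, 3, 1), free (4, 4, 6)); after release of (1, 0, 1) the pool is (5, 4, 7)
  run W4 (needs (5, 2, 7), free (5, 4, 7)); after release of (2, 1, 2) the pool is (7, 5, 9)
  run W5 (needs (7, 4, 8), free (7, 5, 9)); after release of (2, 2, 0) the pool is (9, 7, 9)
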